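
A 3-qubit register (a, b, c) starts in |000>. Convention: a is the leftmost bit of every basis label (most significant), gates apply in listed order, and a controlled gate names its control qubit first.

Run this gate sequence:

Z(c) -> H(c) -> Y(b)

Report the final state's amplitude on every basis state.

The final amplitudes are sqrt(2)*I/2 on |010>, sqrt(2)*I/2 on |011>, and 0 on every other basis state.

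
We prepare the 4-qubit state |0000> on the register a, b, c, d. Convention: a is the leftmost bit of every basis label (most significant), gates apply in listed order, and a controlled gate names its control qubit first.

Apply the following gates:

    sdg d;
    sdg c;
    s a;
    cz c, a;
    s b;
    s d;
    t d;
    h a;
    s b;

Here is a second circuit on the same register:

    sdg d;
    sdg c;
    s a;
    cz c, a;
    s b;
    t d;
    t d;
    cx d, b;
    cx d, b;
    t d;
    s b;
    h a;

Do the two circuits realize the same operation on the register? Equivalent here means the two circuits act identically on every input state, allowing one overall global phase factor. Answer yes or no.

Yes: on every input state the two circuits agree up to one overall phase factor.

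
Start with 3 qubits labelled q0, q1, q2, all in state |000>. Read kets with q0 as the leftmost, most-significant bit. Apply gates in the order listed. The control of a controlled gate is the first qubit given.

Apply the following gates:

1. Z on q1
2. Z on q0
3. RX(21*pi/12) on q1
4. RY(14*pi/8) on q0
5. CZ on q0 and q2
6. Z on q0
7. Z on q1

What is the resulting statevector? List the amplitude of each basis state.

The final amplitudes are sqrt(2)/4 + 1/2 on |000>, 0 on |001>, -sqrt(2)*I/4 on |010>, 0 on |011>, sqrt(2)/4 on |100>, 0 on |101>, I*(-2 + sqrt(2))/4 on |110>, 0 on |111>.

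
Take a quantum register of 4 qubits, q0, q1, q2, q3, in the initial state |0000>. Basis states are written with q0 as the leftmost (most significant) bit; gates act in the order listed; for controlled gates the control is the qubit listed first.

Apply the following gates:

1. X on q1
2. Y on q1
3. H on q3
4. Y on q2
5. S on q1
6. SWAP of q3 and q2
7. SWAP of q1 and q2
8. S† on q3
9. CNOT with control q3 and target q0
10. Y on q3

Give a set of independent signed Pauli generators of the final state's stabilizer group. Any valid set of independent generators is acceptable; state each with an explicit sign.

The final state is stabilized by the group generated by +IXII, -ZIII, +IIZI, +IIIZ; other independent generating sets are equally valid.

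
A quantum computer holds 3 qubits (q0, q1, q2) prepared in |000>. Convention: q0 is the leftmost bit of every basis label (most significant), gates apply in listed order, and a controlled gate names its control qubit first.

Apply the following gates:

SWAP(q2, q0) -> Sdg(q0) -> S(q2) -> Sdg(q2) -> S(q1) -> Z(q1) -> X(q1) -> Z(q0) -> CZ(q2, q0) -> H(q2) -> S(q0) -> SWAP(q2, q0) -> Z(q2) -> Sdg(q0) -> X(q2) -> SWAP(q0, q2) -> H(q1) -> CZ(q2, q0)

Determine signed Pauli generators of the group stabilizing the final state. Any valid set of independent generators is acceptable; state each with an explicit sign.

The stabilizer group can be generated by -IXI, +IIY, -ZII, among other valid generating sets.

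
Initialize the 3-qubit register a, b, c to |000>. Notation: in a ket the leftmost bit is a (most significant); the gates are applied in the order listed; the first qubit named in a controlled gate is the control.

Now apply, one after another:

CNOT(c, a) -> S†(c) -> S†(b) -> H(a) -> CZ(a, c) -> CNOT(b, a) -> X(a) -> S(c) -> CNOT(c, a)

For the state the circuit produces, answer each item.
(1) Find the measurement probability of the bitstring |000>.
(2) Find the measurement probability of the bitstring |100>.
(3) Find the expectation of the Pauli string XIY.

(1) Outcome |000> occurs with probability 1/2.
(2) The probability of measuring |100> is 1/2.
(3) The expectation value of XIY is 0.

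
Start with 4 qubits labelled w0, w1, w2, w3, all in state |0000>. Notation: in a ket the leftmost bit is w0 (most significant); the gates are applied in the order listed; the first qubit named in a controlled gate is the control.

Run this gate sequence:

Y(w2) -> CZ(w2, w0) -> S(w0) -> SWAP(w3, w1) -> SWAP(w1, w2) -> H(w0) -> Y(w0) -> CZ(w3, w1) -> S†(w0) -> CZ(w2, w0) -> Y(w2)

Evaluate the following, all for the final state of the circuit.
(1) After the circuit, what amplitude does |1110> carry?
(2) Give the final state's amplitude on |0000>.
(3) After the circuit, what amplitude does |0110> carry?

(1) The amplitude on |1110> is -sqrt(2)/2.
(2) |0000> carries amplitude 0 in the final state.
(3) |0110> carries amplitude sqrt(2)*I/2 in the final state.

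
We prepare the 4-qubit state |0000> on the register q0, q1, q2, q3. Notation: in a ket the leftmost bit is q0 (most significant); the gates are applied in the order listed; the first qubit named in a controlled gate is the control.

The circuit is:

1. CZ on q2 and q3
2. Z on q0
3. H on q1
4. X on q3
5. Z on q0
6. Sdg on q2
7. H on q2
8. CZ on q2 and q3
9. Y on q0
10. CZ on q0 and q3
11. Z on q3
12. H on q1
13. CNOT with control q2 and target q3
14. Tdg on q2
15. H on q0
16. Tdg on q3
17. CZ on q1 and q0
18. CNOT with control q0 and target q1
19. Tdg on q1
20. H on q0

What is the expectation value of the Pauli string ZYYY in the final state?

The expectation value of ZYYY is -sqrt(2)/2.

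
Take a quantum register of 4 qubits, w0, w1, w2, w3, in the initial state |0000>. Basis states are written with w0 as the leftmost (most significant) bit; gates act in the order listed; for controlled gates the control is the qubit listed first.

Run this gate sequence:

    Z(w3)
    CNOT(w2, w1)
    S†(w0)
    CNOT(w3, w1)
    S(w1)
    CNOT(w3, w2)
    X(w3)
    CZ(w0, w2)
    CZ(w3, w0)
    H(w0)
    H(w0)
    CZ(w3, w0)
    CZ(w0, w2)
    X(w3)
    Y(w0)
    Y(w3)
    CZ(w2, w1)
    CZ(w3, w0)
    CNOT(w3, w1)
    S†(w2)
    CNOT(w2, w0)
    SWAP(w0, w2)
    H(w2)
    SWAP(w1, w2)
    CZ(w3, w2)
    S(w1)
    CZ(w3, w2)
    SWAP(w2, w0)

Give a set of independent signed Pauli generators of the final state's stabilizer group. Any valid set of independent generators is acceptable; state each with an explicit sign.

One valid set of independent stabilizer generators is -IYII, -ZIII, +IIZI, -IIIZ (any independent generating set of the same group is equally correct). Key observation: the block from step 7 through step 14 cancels to the identity and can be dropped.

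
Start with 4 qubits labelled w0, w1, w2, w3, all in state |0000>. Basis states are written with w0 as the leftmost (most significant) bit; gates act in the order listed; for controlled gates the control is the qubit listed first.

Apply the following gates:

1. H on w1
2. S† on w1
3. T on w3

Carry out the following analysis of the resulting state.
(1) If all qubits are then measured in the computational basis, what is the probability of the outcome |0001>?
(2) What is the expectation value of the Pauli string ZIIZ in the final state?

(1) A full measurement returns |0001> with probability 0.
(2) In the final state, ZIIZ has expectation 1.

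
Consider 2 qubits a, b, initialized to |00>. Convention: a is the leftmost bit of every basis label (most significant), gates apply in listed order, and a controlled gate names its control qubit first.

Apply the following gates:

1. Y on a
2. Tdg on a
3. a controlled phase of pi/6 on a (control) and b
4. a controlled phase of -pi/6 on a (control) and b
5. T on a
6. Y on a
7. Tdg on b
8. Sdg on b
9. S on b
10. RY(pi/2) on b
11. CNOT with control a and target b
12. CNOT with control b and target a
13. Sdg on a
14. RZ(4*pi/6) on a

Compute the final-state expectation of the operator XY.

In the final state, XY has expectation 1/2. Key observation: steps 1-6 multiply out to the identity, so the circuit reduces to the remaining gates.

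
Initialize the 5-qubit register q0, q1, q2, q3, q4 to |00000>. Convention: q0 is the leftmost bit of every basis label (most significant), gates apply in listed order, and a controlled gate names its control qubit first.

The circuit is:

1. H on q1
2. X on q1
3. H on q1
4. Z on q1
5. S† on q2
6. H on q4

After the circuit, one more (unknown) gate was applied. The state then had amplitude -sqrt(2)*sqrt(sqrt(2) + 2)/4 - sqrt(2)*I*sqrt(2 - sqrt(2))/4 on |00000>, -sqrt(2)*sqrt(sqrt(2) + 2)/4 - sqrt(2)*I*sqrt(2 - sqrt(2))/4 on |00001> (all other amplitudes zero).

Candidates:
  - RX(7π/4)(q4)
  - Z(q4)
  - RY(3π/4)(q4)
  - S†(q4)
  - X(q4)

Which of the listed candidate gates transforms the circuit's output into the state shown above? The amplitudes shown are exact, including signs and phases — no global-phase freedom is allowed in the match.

The applied gate was RX(7π/4)(q4).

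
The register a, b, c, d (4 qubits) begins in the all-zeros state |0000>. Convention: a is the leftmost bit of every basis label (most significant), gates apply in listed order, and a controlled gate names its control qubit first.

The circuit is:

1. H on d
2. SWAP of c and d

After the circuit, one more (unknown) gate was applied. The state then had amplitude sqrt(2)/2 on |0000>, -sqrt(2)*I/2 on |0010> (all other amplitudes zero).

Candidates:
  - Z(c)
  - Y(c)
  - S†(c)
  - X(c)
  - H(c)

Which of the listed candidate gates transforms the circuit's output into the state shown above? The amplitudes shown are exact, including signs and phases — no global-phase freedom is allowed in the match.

The unique candidate consistent with the amplitudes is S†(c).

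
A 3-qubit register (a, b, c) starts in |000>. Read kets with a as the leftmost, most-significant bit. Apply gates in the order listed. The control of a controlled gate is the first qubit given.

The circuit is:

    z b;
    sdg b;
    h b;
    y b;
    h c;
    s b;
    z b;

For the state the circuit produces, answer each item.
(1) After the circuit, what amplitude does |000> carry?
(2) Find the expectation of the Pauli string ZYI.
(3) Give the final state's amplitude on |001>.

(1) |000> carries amplitude -I/2 in the final state.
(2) The expectation value of ZYI is 1.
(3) |001> carries amplitude -I/2 in the final state.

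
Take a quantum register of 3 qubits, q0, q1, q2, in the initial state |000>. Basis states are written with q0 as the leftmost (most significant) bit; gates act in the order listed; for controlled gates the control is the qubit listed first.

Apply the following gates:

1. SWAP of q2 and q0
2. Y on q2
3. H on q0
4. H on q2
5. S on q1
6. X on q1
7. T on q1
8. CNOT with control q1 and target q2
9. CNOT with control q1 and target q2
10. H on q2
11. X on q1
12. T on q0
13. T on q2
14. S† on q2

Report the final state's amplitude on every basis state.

The resulting statevector has amplitude sqrt(2)*I/2 on |001>, sqrt(2)*exp(3*I*pi/4)/2 on |101>, and 0 on every other basis state. Key observation: gates 8-9 undo each other exactly, leaving only the rest of the circuit to track.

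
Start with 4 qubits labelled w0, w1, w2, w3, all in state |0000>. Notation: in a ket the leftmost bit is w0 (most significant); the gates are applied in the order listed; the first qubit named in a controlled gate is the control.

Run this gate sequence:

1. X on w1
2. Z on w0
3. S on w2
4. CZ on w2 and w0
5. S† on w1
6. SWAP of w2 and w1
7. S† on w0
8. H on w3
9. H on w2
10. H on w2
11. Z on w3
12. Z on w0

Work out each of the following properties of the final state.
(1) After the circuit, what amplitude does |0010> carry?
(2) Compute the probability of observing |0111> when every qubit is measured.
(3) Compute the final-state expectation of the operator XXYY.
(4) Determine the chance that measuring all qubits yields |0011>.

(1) |0010> carries amplitude -sqrt(2)*I/2 in the final state. Key observation: steps 9-10 multiply out to the identity, so the circuit reduces to the remaining gates.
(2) A full measurement returns |0111> with probability 0.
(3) In the final state, XXYY has expectation 0.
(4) A full measurement returns |0011> with probability 1/2.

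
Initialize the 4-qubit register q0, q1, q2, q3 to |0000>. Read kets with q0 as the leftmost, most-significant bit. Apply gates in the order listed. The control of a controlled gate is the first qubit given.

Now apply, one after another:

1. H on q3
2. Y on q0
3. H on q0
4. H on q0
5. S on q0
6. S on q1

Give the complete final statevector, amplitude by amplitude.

The final amplitudes are -sqrt(2)/2 on |1000>, -sqrt(2)/2 on |1001>, and 0 on every other basis state. Key observation: steps 3-4 multiply out to the identity, so the circuit reduces to the remaining gates.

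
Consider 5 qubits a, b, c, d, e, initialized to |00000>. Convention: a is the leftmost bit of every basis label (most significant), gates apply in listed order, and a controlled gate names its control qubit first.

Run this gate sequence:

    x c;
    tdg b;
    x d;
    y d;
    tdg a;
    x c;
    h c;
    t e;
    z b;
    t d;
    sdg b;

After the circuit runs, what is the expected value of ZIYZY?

The observable ZIYZY averages to 0.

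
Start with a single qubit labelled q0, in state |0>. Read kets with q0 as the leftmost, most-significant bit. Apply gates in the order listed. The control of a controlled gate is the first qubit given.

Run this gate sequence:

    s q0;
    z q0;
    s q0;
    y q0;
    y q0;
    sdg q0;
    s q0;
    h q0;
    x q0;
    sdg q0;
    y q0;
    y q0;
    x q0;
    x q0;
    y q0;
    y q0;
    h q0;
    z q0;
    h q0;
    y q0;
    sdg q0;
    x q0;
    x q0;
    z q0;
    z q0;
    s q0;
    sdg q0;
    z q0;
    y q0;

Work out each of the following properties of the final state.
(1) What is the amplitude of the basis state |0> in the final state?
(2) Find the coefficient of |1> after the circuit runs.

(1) |0> carries amplitude sqrt(2)/2 in the final state. Key observation: steps 11-16 multiply out to the identity, so the circuit reduces to the remaining gates.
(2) The final state's coefficient on |1> equals sqrt(2)/2.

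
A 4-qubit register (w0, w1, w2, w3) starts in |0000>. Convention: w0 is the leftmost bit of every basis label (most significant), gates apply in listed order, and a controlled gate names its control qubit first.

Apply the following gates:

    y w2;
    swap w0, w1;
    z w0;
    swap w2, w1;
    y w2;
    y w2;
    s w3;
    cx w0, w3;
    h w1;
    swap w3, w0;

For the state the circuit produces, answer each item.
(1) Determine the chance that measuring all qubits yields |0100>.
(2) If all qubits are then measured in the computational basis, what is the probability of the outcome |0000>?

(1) The probability of measuring |0100> is 1/2.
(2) Outcome |0000> occurs with probability 1/2.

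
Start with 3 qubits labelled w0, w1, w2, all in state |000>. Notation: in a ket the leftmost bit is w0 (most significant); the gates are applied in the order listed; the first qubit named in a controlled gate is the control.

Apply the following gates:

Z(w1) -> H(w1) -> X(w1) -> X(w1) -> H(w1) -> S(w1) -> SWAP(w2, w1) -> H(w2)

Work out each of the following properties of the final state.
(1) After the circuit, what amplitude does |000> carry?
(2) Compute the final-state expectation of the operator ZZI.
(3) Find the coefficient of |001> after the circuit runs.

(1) The final state's coefficient on |000> equals sqrt(2)/2. Key observation: gates 2-5 undo each other exactly, leaving only the rest of the circuit to track.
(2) In the final state, ZZI has expectation 1.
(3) The amplitude on |001> is sqrt(2)/2.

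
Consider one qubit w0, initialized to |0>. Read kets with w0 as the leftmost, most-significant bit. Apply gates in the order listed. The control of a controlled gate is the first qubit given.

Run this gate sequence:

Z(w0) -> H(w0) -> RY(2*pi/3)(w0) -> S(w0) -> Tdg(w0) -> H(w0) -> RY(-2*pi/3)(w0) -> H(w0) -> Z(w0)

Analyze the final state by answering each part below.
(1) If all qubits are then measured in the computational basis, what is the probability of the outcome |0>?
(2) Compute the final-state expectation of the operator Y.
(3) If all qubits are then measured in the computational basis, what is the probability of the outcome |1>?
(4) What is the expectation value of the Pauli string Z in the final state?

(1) A full measurement returns |0> with probability sqrt(6)/16 + sqrt(3)/8 + 1/2.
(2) The observable Y averages to sqrt(2)/4.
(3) Outcome |1> occurs with probability -sqrt(3)/8 - sqrt(6)/16 + 1/2.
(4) The observable Z averages to sqrt(3)*(sqrt(2) + 2)/8.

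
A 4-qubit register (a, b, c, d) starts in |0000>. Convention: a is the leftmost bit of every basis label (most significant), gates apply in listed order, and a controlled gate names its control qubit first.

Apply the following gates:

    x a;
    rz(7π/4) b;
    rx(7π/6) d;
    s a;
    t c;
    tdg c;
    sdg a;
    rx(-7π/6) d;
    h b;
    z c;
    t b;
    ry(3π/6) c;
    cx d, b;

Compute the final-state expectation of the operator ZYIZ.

The observable ZYIZ averages to -sqrt(2)/2. Key observation: gates 3-8 undo each other exactly, leaving only the rest of the circuit to track.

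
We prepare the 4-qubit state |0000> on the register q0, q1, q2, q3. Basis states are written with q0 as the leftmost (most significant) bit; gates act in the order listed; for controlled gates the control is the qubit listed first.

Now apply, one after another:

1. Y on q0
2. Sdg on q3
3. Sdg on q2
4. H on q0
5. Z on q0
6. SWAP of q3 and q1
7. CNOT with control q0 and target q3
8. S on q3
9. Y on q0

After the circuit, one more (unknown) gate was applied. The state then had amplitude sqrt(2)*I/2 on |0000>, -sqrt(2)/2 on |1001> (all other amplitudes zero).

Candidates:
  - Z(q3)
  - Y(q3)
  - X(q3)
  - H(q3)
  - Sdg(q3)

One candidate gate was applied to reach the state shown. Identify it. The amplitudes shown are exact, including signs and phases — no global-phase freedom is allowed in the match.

It was X(q3) that produced the state shown.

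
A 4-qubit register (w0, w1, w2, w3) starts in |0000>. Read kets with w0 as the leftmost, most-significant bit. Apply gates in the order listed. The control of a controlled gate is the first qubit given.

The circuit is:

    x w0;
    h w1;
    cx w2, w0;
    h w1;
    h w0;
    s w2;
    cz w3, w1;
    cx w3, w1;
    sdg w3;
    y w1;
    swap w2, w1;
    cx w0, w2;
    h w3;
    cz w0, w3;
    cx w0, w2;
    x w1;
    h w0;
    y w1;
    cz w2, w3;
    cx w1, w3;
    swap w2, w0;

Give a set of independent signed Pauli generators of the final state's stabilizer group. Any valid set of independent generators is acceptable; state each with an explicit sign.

One valid set of independent stabilizer generators is -IIXX, -ZIII, +IZII, -IIZZ (any independent generating set of the same group is equally correct).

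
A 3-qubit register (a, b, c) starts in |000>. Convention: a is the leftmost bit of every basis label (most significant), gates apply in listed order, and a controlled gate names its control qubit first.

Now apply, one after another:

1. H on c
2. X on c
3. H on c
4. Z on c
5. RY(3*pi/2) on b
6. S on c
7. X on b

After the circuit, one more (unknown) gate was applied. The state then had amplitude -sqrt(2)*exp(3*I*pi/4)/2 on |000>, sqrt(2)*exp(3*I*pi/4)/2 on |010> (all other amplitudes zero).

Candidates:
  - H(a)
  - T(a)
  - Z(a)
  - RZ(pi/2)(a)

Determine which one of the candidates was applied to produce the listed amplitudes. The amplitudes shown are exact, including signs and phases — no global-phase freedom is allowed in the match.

The unique candidate consistent with the amplitudes is RZ(pi/2)(a). Key observation: the block from step 1 through step 4 cancels to the identity and can be dropped.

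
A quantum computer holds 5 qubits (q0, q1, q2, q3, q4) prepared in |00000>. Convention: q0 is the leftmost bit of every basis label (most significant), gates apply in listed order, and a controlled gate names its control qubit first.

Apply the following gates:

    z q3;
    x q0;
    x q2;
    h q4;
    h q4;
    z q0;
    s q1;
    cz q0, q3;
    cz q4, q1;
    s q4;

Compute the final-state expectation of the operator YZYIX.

In the final state, YZYIX has expectation 0.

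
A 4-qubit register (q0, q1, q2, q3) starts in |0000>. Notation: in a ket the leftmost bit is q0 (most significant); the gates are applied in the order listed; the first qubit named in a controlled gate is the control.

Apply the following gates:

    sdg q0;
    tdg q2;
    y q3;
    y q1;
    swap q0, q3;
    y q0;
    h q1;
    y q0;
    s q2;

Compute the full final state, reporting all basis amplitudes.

The final amplitudes are -sqrt(2)/2 on |1000>, sqrt(2)/2 on |1100>, and 0 on every other basis state.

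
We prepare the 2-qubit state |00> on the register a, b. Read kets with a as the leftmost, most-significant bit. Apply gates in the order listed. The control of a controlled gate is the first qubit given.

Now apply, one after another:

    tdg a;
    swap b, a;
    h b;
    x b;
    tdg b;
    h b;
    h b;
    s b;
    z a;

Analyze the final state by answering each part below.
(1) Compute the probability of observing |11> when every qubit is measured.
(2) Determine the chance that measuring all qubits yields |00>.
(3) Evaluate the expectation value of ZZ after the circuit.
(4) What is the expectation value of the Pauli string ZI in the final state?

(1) Outcome |11> occurs with probability 0. Key observation: steps 6-7 multiply out to the identity, so the circuit reduces to the remaining gates.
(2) Outcome |00> occurs with probability 1/2.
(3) In the final state, ZZ has expectation 0.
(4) The expectation value of ZI is 1.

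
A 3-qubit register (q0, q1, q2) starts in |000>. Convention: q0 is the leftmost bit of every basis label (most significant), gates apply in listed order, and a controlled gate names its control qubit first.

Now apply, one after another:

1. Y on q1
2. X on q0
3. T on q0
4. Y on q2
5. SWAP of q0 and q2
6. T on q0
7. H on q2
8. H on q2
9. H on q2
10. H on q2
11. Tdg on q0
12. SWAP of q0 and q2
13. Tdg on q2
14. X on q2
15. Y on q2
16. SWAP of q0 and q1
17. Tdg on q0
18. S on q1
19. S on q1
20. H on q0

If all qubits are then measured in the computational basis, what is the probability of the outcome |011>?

The probability of measuring |011> is 1/2. Key observation: the block from step 5 through step 12 cancels to the identity and can be dropped.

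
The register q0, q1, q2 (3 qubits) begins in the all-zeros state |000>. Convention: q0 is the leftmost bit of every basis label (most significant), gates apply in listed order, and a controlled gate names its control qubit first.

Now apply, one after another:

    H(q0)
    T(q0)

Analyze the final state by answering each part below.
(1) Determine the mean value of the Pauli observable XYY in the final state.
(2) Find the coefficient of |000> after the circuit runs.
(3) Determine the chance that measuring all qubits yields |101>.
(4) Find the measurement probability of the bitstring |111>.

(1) The observable XYY averages to 0.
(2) The final state's coefficient on |000> equals sqrt(2)/2.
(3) Outcome |101> occurs with probability 0.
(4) The probability of measuring |111> is 0.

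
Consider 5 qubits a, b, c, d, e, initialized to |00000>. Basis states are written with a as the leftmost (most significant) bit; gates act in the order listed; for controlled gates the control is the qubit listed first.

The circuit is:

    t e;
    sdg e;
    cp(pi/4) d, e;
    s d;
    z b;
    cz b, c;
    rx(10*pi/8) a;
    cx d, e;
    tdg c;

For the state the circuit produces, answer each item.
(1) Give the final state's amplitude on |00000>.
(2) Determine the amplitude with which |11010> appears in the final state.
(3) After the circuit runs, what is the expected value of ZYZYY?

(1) |00000> carries amplitude -sqrt(2 - sqrt(2))/2 in the final state.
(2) The final state's coefficient on |11010> equals 0.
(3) In the final state, ZYZYY has expectation 0.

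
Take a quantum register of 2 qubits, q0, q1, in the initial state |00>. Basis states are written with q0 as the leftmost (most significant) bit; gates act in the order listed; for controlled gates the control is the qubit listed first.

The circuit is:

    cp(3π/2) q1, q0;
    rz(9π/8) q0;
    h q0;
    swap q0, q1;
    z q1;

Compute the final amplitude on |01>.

The final state's coefficient on |01> equals sqrt(2)*exp(7*I*pi/16)/2.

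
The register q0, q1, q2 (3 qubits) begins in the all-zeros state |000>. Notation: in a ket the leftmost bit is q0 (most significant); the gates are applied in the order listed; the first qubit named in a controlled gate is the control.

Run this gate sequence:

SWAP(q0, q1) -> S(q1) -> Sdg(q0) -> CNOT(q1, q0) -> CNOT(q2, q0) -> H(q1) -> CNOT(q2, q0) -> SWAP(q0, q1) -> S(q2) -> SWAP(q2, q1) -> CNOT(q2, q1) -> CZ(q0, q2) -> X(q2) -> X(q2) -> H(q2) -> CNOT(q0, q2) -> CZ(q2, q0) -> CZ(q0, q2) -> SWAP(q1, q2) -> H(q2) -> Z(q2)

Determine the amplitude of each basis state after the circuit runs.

After the circuit, the state carries amplitude sqrt(2)/4 on |000>, -sqrt(2)/4 on |001>, sqrt(2)/4 on |010>, -sqrt(2)/4 on |011>, sqrt(2)/4 on |100>, -sqrt(2)/4 on |101>, sqrt(2)/4 on |110>, -sqrt(2)/4 on |111>.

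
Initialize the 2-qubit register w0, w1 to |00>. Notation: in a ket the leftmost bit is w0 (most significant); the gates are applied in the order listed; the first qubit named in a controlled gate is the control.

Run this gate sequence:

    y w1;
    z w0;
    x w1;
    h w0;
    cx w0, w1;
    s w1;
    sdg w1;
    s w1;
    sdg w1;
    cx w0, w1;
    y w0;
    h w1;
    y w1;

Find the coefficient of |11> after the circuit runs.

|11> carries amplitude -I/2 in the final state. Key observation: the block from step 5 through step 10 cancels to the identity and can be dropped.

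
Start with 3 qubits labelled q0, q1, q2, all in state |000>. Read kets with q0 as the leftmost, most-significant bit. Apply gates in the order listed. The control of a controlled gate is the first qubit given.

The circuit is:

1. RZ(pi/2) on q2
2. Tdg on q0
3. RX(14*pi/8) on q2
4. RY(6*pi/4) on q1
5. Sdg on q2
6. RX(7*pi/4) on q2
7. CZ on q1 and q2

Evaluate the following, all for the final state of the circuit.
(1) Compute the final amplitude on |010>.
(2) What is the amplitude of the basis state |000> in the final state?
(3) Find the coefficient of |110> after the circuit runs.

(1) |010> carries amplitude (-sqrt(2) - 1 - sqrt(2)*I + I)*exp(3*I*pi/4)/4 in the final state.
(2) |000> carries amplitude (1 + sqrt(2) - I + sqrt(2)*I)*exp(3*I*pi/4)/4 in the final state.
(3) The amplitude on |110> is 0.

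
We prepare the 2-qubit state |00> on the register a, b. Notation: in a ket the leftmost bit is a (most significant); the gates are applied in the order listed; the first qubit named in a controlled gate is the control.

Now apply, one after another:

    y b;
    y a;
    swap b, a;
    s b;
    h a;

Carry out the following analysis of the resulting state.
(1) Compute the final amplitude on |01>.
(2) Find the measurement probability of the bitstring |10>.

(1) |01> carries amplitude -sqrt(2)*I/2 in the final state.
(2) Outcome |10> occurs with probability 0.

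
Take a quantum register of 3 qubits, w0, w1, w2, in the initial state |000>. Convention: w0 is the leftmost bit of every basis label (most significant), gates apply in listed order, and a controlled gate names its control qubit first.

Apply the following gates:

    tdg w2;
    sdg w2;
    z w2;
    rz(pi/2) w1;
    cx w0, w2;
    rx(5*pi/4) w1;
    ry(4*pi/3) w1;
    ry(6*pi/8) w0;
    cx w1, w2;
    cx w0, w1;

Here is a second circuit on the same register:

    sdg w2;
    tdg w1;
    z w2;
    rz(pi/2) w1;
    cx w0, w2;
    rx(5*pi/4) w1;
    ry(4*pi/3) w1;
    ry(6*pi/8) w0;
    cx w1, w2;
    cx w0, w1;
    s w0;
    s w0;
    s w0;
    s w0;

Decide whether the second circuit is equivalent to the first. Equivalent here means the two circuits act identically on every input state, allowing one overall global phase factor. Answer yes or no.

No, they are not equivalent — no single phase factor reconciles the two unitaries.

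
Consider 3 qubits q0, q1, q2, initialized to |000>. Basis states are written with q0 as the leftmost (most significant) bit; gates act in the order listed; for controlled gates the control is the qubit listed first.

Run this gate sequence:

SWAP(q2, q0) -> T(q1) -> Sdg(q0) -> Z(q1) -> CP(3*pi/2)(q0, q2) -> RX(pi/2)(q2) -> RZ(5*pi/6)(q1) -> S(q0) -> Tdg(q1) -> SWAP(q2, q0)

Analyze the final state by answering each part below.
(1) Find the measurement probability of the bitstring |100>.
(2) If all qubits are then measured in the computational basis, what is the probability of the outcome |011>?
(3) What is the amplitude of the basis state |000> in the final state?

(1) The probability of measuring |100> is 1/2.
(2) The probability of measuring |011> is 0.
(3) The final state's coefficient on |000> equals -sqrt(2)*exp(7*I*pi/12)/2.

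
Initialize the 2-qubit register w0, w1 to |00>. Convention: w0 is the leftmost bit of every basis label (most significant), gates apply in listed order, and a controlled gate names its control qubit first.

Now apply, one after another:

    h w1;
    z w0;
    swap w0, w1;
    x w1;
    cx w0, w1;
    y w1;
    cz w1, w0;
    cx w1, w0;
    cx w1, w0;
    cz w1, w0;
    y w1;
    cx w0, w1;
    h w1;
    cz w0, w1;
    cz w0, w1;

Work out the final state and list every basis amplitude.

After the circuit, the state carries amplitude 1/2 on |00>, -1/2 on |01>, 1/2 on |10>, -1/2 on |11>. Key observation: gates 5-12 undo each other exactly, leaving only the rest of the circuit to track.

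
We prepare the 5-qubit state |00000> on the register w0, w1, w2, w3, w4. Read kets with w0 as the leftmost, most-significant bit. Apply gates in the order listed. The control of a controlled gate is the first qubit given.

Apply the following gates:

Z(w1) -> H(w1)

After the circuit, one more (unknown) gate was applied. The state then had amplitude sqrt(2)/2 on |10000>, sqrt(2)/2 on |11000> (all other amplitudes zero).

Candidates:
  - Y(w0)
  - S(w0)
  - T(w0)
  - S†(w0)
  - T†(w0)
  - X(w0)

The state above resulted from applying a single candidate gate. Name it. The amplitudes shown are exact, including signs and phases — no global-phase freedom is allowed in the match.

The unique candidate consistent with the amplitudes is X(w0).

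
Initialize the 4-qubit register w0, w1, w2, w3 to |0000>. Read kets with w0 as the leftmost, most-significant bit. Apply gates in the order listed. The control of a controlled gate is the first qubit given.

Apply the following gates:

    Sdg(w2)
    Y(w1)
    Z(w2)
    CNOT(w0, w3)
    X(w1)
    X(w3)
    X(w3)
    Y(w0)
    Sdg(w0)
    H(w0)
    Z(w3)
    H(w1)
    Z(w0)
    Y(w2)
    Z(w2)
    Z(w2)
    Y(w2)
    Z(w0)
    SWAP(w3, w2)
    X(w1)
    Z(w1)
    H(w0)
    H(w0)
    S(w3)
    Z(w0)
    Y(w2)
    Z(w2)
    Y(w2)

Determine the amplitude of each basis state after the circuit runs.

The final amplitudes are -I/2 on |0000>, I/2 on |0100>, -I/2 on |1000>, I/2 on |1100>, and 0 on every other basis state. Key observation: gates 13-18 undo each other exactly, leaving only the rest of the circuit to track.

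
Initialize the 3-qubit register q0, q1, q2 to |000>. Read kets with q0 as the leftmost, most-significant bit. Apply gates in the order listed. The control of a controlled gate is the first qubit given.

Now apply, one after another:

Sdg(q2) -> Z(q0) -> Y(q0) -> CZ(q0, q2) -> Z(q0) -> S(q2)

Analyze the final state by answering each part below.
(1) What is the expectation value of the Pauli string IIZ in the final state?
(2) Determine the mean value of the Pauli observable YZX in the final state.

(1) The expectation value of IIZ is 1.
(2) In the final state, YZX has expectation 0.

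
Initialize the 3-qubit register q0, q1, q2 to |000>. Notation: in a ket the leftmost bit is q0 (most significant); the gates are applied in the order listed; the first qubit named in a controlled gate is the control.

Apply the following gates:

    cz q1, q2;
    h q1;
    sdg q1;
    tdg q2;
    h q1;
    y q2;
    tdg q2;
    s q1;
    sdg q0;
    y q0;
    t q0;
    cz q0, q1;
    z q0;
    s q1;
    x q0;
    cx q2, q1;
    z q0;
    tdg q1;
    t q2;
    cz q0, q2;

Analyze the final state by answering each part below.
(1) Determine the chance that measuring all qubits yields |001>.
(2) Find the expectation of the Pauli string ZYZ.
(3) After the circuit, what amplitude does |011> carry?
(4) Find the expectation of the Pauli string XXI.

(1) Outcome |001> occurs with probability 1/2.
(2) The expectation value of ZYZ is sqrt(2)/2.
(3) The final state's coefficient on |011> equals 1/2 - I/2.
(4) The expectation value of XXI is 0.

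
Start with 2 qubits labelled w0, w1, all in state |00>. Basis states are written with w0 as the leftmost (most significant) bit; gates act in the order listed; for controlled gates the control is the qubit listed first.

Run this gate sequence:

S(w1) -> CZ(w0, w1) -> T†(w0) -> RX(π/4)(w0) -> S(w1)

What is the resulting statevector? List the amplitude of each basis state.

After the circuit, the state carries amplitude sqrt(sqrt(2) + 2)/2 on |00>, 0 on |01>, -I*sqrt(2 - sqrt(2))/2 on |10>, 0 on |11>.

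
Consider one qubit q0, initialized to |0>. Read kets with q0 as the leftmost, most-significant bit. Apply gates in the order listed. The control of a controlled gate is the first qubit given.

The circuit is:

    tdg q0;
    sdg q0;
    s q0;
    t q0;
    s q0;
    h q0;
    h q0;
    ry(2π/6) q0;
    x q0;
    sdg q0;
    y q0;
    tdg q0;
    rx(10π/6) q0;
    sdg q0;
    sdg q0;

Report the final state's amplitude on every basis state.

The resulting statevector has amplitude 3/4 - exp(3*I*pi/4)/4 on |0>, sqrt(3)*(-I + exp(I*pi/4))/4 on |1>. Key observation: the block from step 1 through step 4 cancels to the identity and can be dropped.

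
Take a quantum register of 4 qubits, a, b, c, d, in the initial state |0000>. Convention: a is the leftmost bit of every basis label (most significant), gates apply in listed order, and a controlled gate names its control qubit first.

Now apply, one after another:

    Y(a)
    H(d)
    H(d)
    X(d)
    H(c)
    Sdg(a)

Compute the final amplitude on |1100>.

|1100> carries amplitude 0 in the final state. Key observation: gates 2-3 undo each other exactly, leaving only the rest of the circuit to track.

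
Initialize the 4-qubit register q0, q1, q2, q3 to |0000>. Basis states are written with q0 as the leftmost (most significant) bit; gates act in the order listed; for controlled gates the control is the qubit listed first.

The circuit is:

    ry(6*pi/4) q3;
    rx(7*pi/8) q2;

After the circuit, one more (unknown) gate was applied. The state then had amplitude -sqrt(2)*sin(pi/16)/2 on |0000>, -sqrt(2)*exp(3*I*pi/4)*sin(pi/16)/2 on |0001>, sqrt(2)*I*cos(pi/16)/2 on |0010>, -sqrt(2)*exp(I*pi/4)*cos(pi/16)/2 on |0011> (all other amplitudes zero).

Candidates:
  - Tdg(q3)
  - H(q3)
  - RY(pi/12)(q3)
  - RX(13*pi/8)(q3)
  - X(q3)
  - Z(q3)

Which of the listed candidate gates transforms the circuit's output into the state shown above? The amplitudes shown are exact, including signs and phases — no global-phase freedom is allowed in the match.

The unique candidate consistent with the amplitudes is Tdg(q3).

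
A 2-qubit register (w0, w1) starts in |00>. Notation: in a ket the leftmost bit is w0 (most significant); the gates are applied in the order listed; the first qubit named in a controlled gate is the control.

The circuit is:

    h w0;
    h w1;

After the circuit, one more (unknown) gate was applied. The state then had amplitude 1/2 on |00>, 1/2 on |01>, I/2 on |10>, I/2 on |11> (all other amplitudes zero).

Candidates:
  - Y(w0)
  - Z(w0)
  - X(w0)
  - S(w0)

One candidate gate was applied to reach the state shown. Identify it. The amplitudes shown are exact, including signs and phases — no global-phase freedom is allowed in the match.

The applied gate was S(w0).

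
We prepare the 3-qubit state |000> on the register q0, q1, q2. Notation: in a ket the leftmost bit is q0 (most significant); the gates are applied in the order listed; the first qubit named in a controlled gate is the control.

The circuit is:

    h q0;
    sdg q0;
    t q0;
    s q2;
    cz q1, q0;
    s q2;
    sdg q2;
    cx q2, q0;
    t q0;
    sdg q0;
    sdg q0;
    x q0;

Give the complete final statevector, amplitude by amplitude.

After the circuit, the state carries amplitude -sqrt(2)/2 on |000>, sqrt(2)/2 on |100>, and 0 on every other basis state.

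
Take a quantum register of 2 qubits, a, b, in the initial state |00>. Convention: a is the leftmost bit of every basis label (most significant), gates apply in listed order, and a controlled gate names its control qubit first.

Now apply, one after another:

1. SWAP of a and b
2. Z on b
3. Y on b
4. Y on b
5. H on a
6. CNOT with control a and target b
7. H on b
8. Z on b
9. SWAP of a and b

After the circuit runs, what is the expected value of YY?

The observable YY averages to -1.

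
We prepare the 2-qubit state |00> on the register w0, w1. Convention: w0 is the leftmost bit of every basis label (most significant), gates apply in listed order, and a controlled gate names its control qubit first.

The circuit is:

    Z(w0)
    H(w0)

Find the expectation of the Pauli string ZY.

The observable ZY averages to 0.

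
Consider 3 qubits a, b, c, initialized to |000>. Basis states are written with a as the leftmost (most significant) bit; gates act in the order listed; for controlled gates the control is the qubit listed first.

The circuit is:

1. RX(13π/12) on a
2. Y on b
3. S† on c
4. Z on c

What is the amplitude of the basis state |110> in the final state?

The amplitude on |110> is sqrt(2 - sqrt(2))/4 + sqrt(3*sqrt(2) + 6)/4.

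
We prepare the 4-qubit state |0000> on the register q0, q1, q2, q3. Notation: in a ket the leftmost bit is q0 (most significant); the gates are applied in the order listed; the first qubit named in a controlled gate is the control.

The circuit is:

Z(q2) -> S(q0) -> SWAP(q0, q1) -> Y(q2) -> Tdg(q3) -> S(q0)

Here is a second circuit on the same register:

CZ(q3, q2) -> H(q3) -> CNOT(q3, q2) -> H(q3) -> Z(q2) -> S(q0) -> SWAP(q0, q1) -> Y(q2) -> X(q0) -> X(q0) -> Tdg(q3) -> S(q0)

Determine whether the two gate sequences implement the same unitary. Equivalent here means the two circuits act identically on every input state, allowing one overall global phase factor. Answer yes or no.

No: there is an input state on which the two circuits produce genuinely different outputs (not merely differing by a phase).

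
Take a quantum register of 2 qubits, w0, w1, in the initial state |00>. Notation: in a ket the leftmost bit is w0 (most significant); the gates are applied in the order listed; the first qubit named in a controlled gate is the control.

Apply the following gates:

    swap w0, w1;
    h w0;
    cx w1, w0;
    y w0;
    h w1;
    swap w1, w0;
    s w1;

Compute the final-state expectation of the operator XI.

In the final state, XI has expectation 1.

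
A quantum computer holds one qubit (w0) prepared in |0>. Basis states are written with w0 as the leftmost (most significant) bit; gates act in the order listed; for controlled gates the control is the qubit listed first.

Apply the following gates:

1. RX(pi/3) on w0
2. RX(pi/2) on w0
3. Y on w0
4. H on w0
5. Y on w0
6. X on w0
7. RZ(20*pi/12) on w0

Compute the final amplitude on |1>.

|1> carries amplitude -sqrt(3)*exp(I*pi/3)/4 - exp(I*pi/3)/4 - sqrt(3)*exp(5*I*pi/6)/4 + exp(5*I*pi/6)/4 in the final state.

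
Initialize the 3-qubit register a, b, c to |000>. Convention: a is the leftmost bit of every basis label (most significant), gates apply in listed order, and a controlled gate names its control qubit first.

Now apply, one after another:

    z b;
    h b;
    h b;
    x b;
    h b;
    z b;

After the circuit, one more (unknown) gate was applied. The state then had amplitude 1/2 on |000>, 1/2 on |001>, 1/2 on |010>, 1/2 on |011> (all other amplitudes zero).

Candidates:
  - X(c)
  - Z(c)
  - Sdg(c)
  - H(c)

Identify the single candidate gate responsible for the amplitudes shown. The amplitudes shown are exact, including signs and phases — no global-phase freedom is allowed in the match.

The applied gate was H(c).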